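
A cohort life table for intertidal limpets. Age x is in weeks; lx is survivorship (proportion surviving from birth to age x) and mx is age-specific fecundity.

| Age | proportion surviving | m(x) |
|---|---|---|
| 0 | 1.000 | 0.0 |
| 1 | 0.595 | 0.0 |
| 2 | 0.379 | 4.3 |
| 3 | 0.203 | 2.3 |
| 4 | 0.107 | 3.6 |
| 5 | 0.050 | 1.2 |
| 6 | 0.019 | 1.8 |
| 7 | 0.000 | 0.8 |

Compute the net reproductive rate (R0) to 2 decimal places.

lx·mx by age: 0, 0, 1.6297, 0.4669, 0.3852, 0.06, 0.0342, 0
R0 = Σ lx·mx = 2.576 → 2.58

2.58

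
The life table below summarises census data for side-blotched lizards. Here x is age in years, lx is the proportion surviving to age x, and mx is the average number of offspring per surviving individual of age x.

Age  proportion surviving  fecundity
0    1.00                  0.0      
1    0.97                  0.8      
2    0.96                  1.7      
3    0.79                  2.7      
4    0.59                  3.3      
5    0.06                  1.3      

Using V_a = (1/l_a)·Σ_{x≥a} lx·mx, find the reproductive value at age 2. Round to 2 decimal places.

lx·mx for x ≥ 2: 1.632, 2.133, 1.947, 0.078 → sum = 5.79
V_2 = 5.79 / l_2 = 5.79 / 0.96 = 6.03125 → 6.03

6.03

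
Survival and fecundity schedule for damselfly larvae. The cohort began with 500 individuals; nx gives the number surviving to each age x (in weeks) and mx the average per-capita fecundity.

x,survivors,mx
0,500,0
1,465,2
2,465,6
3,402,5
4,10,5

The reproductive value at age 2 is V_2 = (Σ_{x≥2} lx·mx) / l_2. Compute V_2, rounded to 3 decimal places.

lx = nx/n0 = nx/500: 1, 0.93, 0.93, 0.804, 0.02
lx·mx for x ≥ 2: 5.58, 4.02, 0.1 → sum = 9.7
V_2 = 9.7 / l_2 = 9.7 / 0.93 = 10.430108… → 10.430

10.430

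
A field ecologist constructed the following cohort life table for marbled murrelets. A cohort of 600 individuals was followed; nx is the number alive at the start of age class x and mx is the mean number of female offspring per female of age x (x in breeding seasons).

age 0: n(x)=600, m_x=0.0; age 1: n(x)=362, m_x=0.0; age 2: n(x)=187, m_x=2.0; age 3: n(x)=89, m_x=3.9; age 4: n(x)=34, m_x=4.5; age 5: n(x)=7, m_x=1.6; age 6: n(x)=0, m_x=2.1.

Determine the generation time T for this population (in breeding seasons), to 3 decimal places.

lx = nx/n0 = nx/600: 1, 0.60333…, 0.31167…, 0.14833…, 0.05667…, 0.01167…, 0
lx·mx: 0, 0, 0.623333…, 0.5785…, 0.255…, 0.018667…, 0 → R0 = 1.4755…
x·lx·mx: 0, 0, 1.246667…, 1.7355…, 1.02…, 0.093333…, 0 → Σ = 4.0955…
T = 4.0955… / 1.4755… = 2.775669… → 2.776

2.776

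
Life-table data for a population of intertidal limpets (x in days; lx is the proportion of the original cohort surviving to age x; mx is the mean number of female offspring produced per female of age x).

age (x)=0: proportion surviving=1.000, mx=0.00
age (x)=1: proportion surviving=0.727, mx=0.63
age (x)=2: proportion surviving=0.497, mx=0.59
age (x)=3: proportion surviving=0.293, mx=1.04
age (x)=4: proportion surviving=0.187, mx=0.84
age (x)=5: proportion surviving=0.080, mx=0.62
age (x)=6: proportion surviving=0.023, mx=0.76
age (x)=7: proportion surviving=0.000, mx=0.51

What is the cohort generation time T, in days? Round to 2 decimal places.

lx·mx: 0, 0.45801, 0.29323, 0.30472, 0.15708, 0.0496, 0.01748, 0 → R0 = 1.28012
x·lx·mx: 0, 0.45801, 0.58646, 0.91416, 0.62832, 0.248, 0.10488, 0 → Σ = 2.93983
T = 2.93983 / 1.28012 = 2.296527… → 2.30

2.30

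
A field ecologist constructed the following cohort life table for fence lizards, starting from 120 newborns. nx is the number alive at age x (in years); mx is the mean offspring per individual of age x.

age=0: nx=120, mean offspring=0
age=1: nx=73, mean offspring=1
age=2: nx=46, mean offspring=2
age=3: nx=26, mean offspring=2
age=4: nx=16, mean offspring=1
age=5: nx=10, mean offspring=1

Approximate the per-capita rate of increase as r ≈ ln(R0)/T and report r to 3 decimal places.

lx = nx/n0 = nx/120: 1, 0.60833…, 0.38333…, 0.21667…, 0.13333…, 0.08333…
R0 = Σ lx·mx = 0 + 0.60833… + 0.76667… + 0.43333… + 0.13333… + 0.08333… = 2.025…
Σ x·lx·mx = 4.391667…; T = 4.391667…/2.025… = 2.16872…
r ≈ ln(R0)/T = ln(2.025…)/2.16872… = 0.32534… → 0.325

0.325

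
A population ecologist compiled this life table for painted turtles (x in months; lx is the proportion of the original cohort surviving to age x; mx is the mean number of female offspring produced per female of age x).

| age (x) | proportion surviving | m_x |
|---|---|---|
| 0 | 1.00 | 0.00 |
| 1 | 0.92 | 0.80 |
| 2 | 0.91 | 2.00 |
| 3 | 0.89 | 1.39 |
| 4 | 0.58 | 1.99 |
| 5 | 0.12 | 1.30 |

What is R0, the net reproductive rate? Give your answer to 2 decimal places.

lx·mx by age: 0, 0.736, 1.82, 1.2371, 1.1542, 0.156
R0 = Σ lx·mx = 5.1033 → 5.10

5.10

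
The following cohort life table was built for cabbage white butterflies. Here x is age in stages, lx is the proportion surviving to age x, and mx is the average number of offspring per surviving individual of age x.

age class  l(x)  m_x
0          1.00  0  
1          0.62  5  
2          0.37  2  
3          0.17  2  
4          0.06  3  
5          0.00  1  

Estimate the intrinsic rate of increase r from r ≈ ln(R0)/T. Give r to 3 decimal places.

R0 = Σ lx·mx = 0 + 3.1 + 0.74 + 0.34 + 0.18 + 0 = 4.36
Σ x·lx·mx = 6.32; T = 6.32/4.36 = 1.44954…
r ≈ ln(R0)/T = ln(4.36)/1.44954… = 1.01582… → 1.016

1.016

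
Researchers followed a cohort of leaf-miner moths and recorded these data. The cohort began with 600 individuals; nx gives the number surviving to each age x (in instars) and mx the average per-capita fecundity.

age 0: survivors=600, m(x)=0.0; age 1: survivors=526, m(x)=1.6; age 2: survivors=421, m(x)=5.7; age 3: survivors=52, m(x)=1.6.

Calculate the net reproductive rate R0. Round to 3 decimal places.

5.541

lx = nx/n0 = nx/600: 1, 0.87667…, 0.70167…, 0.08667…
lx·mx by age: 0, 1.402667…, 3.9995…, 0.138667…
R0 = Σ lx·mx = 5.540833… → 5.541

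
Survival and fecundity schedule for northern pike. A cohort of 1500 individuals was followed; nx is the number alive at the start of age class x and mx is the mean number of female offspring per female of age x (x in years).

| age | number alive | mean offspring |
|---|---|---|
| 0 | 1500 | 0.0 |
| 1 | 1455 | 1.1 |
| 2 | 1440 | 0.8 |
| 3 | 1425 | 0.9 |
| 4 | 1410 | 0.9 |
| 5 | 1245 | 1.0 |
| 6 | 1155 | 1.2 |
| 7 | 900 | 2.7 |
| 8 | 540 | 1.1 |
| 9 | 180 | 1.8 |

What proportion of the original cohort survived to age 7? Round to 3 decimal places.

0.600

l_7 = n_7/n_0 = 900/1500 = 0.6 → 0.600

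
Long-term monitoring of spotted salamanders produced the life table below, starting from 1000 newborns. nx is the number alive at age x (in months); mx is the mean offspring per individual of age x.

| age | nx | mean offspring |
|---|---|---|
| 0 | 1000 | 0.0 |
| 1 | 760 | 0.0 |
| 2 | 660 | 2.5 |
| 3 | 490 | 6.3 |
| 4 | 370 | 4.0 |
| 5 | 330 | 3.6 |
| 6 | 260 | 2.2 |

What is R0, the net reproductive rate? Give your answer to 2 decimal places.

7.98

lx = nx/n0 = nx/1000: 1, 0.76, 0.66, 0.49, 0.37, 0.33, 0.26
lx·mx by age: 0, 0, 1.65, 3.087, 1.48, 1.188, 0.572
R0 = Σ lx·mx = 7.977 → 7.98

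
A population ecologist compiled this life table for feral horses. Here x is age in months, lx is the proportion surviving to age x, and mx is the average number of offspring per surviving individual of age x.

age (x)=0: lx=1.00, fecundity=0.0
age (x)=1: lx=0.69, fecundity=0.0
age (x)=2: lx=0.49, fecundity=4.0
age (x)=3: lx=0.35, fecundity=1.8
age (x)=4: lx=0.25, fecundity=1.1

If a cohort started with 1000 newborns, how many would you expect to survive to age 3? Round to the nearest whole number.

350

Expected survivors = N0 · l_3 = 1000 × 0.35 = 350 → 350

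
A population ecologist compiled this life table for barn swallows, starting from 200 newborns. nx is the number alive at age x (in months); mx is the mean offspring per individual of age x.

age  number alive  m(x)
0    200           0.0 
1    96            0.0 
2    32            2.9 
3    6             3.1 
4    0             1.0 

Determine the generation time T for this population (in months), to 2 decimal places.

2.17

lx = nx/n0 = nx/200: 1, 0.48, 0.16, 0.03, 0
lx·mx: 0, 0, 0.464, 0.093, 0 → R0 = 0.557
x·lx·mx: 0, 0, 0.928, 0.279, 0 → Σ = 1.207
T = 1.207 / 0.557 = 2.166966… → 2.17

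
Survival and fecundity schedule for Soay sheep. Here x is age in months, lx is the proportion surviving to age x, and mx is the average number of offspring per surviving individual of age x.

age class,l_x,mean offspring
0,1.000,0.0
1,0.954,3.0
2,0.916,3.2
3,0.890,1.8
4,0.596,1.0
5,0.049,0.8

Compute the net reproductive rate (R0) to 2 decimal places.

8.03

lx·mx by age: 0, 2.862, 2.9312, 1.602, 0.596, 0.0392
R0 = Σ lx·mx = 8.0304 → 8.03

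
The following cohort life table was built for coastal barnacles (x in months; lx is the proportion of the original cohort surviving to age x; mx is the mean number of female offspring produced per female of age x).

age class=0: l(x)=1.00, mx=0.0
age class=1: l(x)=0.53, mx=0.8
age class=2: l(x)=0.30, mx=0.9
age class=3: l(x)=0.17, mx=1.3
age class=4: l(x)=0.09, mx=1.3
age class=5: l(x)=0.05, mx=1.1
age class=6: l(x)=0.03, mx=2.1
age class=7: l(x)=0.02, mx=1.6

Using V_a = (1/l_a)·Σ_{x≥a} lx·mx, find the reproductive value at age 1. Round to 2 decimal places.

2.23

lx·mx for x ≥ 1: 0.424, 0.27, 0.221, 0.117, 0.055, 0.063, 0.032 → sum = 1.182
V_1 = 1.182 / l_1 = 1.182 / 0.53 = 2.230189… → 2.23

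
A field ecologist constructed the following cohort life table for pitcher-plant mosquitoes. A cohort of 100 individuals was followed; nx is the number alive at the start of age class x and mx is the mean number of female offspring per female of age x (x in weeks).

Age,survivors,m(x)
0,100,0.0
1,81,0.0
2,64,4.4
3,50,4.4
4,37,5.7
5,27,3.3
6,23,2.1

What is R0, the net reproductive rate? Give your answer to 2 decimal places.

8.50

lx = nx/n0 = nx/100: 1, 0.81, 0.64, 0.5, 0.37, 0.27, 0.23
lx·mx by age: 0, 0, 2.816, 2.2, 2.109, 0.891, 0.483
R0 = Σ lx·mx = 8.499 → 8.50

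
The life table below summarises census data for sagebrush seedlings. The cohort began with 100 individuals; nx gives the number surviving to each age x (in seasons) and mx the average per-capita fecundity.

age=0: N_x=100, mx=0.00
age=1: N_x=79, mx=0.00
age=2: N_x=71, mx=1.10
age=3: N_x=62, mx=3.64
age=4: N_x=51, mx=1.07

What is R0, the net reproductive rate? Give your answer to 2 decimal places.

3.58

lx = nx/n0 = nx/100: 1, 0.79, 0.71, 0.62, 0.51
lx·mx by age: 0, 0, 0.781, 2.2568, 0.5457
R0 = Σ lx·mx = 3.5835 → 3.58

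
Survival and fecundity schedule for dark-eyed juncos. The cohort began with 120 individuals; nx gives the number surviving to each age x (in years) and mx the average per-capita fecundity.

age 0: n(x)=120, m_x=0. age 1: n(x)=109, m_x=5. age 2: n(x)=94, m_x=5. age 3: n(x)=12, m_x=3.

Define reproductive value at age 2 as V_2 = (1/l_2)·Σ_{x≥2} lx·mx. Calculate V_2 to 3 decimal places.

5.383

lx = nx/n0 = nx/120: 1, 0.90833…, 0.78333…, 0.1
lx·mx for x ≥ 2: 3.916667…, 0.3 → sum = 4.216667…
V_2 = 4.216667… / l_2 = 4.216667… / 0.783333… = 5.382979… → 5.383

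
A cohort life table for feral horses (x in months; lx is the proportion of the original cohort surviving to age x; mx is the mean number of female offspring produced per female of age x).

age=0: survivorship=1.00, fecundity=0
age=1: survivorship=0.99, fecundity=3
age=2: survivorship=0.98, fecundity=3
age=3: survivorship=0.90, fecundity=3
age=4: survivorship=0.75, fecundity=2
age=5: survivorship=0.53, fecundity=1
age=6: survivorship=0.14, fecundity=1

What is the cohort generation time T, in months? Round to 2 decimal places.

2.45

lx·mx: 0, 2.97, 2.94, 2.7, 1.5, 0.53, 0.14 → R0 = 10.78
x·lx·mx: 0, 2.97, 5.88, 8.1, 6, 2.65, 0.84 → Σ = 26.44
T = 26.44 / 10.78 = 2.45269… → 2.45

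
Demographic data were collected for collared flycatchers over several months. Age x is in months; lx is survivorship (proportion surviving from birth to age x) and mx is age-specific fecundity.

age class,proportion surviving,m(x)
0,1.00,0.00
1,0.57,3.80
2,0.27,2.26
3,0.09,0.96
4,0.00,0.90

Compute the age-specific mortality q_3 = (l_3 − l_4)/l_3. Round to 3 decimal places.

1.000

q_3 = (l_3 − l_4) / l_3 = (0.09 − 0) / 0.09
     = 0.09 / 0.09 = 1 → 1.000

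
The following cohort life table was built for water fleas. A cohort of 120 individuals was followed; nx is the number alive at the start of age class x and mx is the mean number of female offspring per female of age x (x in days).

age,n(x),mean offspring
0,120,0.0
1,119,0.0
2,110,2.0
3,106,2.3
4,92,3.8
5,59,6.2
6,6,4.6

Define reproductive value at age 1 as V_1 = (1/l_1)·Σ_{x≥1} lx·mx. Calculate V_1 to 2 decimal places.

lx = nx/n0 = nx/120: 1, 0.99167…, 0.91667…, 0.88333…, 0.76667…, 0.49167…, 0.05
lx·mx for x ≥ 1: 0, 1.833333…, 2.031667…, 2.913333…, 3.048333…, 0.23 → sum = 10.056667…
V_1 = 10.056667… / l_1 = 10.056667… / 0.991667… = 10.141176… → 10.14

10.14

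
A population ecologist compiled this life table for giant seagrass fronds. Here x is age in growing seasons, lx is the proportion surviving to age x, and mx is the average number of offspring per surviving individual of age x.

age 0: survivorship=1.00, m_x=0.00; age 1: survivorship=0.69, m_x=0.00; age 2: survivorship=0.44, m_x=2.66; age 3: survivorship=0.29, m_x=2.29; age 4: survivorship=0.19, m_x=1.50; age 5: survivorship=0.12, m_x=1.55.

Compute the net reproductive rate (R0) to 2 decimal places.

2.31

lx·mx by age: 0, 0, 1.1704, 0.6641, 0.285, 0.186
R0 = Σ lx·mx = 2.3055 → 2.31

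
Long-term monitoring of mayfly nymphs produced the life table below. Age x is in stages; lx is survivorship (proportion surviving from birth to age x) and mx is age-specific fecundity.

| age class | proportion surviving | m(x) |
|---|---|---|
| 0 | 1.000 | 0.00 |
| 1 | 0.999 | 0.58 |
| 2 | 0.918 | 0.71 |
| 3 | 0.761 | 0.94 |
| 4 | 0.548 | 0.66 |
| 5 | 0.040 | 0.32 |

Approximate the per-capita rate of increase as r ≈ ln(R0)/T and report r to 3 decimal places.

0.353

R0 = Σ lx·mx = 0 + 0.57942 + 0.65178 + 0.71534 + 0.36168 + 0.0128 = 2.32102
Σ x·lx·mx = 5.53972; T = 5.53972/2.32102 = 2.38676…
r ≈ ln(R0)/T = ln(2.32102)/2.38676… = 0.35278… → 0.353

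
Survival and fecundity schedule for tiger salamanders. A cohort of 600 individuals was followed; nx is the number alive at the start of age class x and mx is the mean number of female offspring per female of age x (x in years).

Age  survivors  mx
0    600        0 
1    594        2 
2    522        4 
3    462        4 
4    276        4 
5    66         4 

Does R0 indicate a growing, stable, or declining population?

lx = nx/n0 = nx/600: 1, 0.99, 0.87, 0.77, 0.46, 0.11
R0 = Σ lx·mx = 0 + 1.98 + 3.48 + 3.08 + 1.84 + 0.44 = 10.82
R0 > 1, so the population is growing.

growing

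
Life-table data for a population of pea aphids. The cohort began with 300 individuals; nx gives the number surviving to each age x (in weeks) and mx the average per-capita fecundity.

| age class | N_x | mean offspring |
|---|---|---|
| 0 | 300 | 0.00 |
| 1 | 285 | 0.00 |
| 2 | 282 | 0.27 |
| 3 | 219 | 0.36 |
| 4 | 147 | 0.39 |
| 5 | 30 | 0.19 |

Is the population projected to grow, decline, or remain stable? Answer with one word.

lx = nx/n0 = nx/300: 1, 0.95, 0.94, 0.73, 0.49, 0.1
R0 = Σ lx·mx = 0 + 0 + 0.2538 + 0.2628 + 0.1911 + 0.019 = 0.7267
R0 < 1, so the population is declining.

declining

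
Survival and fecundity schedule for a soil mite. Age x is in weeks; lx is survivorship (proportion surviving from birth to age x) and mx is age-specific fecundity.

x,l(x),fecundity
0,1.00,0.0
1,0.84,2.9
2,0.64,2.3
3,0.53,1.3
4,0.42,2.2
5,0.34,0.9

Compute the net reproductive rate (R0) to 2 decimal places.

5.83

lx·mx by age: 0, 2.436, 1.472, 0.689, 0.924, 0.306
R0 = Σ lx·mx = 5.827 → 5.83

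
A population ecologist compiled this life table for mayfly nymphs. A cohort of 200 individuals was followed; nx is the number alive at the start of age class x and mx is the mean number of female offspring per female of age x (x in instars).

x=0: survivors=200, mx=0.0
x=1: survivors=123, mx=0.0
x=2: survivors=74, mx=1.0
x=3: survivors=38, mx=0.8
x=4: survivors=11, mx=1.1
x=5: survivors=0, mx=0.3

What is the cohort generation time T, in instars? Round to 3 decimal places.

lx = nx/n0 = nx/200: 1, 0.615, 0.37, 0.19, 0.055, 0
lx·mx: 0, 0, 0.37, 0.152, 0.0605, 0 → R0 = 0.5825
x·lx·mx: 0, 0, 0.74, 0.456, 0.242, 0 → Σ = 1.438
T = 1.438 / 0.5825 = 2.46867… → 2.469

2.469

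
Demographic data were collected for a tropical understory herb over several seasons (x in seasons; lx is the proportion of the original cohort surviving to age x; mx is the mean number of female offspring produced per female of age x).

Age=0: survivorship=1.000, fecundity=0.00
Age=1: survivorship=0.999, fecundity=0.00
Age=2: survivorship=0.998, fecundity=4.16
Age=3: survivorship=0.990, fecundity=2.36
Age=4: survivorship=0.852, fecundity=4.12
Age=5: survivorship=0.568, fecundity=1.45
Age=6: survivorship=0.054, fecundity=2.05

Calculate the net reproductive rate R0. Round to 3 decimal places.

lx·mx by age: 0, 0, 4.15168, 2.3364, 3.51024, 0.8236, 0.1107
R0 = Σ lx·mx = 10.93262 → 10.933

10.933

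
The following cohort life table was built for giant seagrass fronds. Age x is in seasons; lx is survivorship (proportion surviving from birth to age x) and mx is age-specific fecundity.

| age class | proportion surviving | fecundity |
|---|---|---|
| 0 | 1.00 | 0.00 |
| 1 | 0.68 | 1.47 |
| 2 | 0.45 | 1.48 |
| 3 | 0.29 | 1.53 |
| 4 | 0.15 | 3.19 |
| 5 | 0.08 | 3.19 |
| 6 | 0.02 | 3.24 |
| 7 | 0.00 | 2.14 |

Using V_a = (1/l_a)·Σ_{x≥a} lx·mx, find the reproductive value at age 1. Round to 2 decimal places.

4.28

lx·mx for x ≥ 1: 0.9996, 0.666, 0.4437, 0.4785, 0.2552, 0.0648, 0 → sum = 2.9078
V_1 = 2.9078 / l_1 = 2.9078 / 0.68 = 4.276176… → 4.28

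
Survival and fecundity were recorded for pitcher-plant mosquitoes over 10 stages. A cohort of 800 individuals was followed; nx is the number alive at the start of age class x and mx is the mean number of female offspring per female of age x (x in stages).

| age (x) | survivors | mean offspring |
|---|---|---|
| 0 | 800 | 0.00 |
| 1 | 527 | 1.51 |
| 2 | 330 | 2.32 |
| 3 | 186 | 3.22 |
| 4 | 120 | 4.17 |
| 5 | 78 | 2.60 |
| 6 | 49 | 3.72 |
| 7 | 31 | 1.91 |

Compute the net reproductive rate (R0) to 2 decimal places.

lx = nx/n0 = nx/800: 1, 0.65875, 0.4125, 0.2325, 0.15, 0.0975, 0.06125, 0.03875
lx·mx by age: 0, 0.994713…, 0.957, 0.74865, 0.6255, 0.2535, 0.22785…, 0.074013…
R0 = Σ lx·mx = 3.881225… → 3.88

3.88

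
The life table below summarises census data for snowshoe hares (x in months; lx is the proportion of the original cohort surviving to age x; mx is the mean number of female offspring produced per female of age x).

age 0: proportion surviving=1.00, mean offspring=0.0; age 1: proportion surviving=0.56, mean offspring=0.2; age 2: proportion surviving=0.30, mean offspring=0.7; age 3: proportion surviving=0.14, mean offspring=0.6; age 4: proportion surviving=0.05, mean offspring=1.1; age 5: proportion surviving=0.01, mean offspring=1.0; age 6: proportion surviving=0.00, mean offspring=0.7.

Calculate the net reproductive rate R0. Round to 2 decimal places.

0.47

lx·mx by age: 0, 0.112, 0.21, 0.084, 0.055, 0.01, 0
R0 = Σ lx·mx = 0.471 → 0.47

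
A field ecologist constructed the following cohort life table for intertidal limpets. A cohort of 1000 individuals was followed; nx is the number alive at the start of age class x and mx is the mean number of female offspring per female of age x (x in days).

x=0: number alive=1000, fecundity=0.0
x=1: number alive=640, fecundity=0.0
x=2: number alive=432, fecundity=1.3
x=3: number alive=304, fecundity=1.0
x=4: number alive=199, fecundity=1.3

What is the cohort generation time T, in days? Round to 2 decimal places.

lx = nx/n0 = nx/1000: 1, 0.64, 0.432, 0.304, 0.199
lx·mx: 0, 0, 0.5616, 0.304, 0.2587 → R0 = 1.1243
x·lx·mx: 0, 0, 1.1232, 0.912, 1.0348 → Σ = 3.07
T = 3.07 / 1.1243 = 2.730588… → 2.73

2.73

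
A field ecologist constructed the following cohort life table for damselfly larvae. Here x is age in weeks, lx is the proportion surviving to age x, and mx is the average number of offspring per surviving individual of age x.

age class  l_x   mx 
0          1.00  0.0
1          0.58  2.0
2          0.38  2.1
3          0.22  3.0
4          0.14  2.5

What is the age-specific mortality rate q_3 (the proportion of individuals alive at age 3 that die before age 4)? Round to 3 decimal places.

0.364

q_3 = (l_3 − l_4) / l_3 = (0.22 − 0.14) / 0.22
     = 0.08 / 0.22 = 0.363636… → 0.364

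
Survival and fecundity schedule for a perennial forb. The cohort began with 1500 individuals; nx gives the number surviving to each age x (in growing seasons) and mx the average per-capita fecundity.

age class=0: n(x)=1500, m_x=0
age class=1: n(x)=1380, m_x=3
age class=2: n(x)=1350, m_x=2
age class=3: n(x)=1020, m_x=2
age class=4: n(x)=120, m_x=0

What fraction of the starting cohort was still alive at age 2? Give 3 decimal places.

0.900

l_2 = n_2/n_0 = 1350/1500 = 0.9 → 0.900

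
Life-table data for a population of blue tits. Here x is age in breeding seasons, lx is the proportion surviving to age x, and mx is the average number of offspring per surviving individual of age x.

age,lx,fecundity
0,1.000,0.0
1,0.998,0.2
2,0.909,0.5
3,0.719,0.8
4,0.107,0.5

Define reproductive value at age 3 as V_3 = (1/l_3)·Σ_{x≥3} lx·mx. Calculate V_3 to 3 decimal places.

0.874

lx·mx for x ≥ 3: 0.5752, 0.0535 → sum = 0.6287
V_3 = 0.6287 / l_3 = 0.6287 / 0.719 = 0.874409… → 0.874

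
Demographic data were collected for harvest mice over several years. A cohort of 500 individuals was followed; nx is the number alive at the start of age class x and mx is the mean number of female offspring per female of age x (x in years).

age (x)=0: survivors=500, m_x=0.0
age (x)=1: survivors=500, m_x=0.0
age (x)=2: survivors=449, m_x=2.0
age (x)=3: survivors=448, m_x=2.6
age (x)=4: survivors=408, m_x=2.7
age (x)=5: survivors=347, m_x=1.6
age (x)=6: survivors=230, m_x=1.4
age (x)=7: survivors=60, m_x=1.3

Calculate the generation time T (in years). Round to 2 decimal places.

lx = nx/n0 = nx/500: 1, 1, 0.898, 0.896, 0.816, 0.694, 0.46, 0.12
lx·mx: 0, 0, 1.796, 2.3296, 2.2032, 1.1104, 0.644, 0.156 → R0 = 8.2392
x·lx·mx: 0, 0, 3.592, 6.9888, 8.8128, 5.552, 3.864, 1.092 → Σ = 29.9016
T = 29.9016 / 8.2392 = 3.629187… → 3.63

3.63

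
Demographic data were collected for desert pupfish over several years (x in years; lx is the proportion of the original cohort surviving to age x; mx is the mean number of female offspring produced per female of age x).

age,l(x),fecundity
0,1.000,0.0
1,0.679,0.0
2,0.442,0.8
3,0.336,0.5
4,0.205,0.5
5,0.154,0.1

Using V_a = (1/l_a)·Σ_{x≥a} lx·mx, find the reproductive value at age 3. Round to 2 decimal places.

0.85

lx·mx for x ≥ 3: 0.168, 0.1025, 0.0154 → sum = 0.2859
V_3 = 0.2859 / l_3 = 0.2859 / 0.336 = 0.850893… → 0.85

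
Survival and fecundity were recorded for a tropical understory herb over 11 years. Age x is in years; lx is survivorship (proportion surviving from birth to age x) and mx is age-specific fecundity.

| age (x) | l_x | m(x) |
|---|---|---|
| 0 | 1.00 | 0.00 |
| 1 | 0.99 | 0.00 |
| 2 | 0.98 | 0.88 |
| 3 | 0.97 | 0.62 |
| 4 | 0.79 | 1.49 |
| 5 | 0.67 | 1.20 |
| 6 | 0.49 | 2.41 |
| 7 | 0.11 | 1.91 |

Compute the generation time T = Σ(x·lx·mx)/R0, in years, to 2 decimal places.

4.30

lx·mx: 0, 0, 0.8624, 0.6014, 1.1771, 0.804, 1.1809, 0.2101 → R0 = 4.8359
x·lx·mx: 0, 0, 1.7248, 1.8042, 4.7084, 4.02, 7.0854, 1.4707 → Σ = 20.8135
T = 20.8135 / 4.8359 = 4.303956… → 4.30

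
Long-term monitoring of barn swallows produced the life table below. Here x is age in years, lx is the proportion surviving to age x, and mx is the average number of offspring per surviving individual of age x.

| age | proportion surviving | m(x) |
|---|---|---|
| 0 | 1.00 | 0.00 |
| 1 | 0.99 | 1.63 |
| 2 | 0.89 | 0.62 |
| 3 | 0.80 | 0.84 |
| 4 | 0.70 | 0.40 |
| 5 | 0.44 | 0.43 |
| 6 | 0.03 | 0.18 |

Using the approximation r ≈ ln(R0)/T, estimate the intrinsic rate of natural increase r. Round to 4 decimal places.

0.5806

R0 = Σ lx·mx = 0 + 1.6137 + 0.5518 + 0.672 + 0.28 + 0.1892 + 0.0054 = 3.3121
Σ x·lx·mx = 6.8317; T = 6.8317/3.3121 = 2.06265…
r ≈ ln(R0)/T = ln(3.3121)/2.06265… = 0.580604… → 0.5806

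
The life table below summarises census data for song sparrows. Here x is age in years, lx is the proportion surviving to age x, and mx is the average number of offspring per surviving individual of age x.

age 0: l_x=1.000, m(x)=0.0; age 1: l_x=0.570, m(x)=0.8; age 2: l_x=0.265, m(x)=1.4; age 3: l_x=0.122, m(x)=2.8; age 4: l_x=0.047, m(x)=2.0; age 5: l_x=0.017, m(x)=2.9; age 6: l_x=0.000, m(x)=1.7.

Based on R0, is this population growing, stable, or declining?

growing

R0 = Σ lx·mx = 0 + 0.456 + 0.371 + 0.3416 + 0.094 + 0.0493 + 0 = 1.3119
R0 > 1, so the population is growing.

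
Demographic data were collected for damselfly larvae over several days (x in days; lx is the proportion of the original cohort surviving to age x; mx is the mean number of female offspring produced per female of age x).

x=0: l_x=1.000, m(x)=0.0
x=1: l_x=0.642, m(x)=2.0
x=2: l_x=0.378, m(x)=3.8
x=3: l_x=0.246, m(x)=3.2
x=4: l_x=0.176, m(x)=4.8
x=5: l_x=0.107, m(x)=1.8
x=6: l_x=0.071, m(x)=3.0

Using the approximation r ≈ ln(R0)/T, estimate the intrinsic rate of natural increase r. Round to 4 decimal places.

R0 = Σ lx·mx = 0 + 1.284 + 1.4364 + 0.7872 + 0.8448 + 0.1926 + 0.213 = 4.758
Σ x·lx·mx = 12.1386; T = 12.1386/4.758 = 2.5512…
r ≈ ln(R0)/T = ln(4.758)/2.5512… = 0.61141… → 0.6114

0.6114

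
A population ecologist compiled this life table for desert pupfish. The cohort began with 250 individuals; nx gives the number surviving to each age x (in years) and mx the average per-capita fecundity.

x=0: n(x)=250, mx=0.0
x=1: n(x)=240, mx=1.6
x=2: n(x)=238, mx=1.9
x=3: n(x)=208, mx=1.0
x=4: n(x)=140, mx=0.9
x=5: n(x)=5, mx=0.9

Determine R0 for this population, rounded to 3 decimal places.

lx = nx/n0 = nx/250: 1, 0.96, 0.952, 0.832, 0.56, 0.02
lx·mx by age: 0, 1.536, 1.8088, 0.832, 0.504, 0.018
R0 = Σ lx·mx = 4.6988 → 4.699

4.699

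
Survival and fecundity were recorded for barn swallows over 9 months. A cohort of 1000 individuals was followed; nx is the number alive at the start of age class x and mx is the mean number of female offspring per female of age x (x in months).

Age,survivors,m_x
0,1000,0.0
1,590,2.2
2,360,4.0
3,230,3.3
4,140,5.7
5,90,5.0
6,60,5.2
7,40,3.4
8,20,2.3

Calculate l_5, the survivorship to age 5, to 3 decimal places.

l_5 = n_5/n_0 = 90/1000 = 0.09 → 0.090

0.090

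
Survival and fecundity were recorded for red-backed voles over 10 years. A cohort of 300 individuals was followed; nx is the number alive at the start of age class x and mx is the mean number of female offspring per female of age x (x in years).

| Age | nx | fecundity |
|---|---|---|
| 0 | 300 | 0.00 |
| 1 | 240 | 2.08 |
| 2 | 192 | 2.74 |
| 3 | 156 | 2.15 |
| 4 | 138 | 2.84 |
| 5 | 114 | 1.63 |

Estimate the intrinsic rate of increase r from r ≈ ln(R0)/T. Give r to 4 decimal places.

lx = nx/n0 = nx/300: 1, 0.8, 0.64, 0.52, 0.46, 0.38
R0 = Σ lx·mx = 0 + 1.664 + 1.7536 + 1.118 + 1.3064 + 0.6194 = 6.4614
Σ x·lx·mx = 16.8478; T = 16.8478/6.4614 = 2.60745…
r ≈ ln(R0)/T = ln(6.4614)/2.60745… = 0.715582… → 0.7156

0.7156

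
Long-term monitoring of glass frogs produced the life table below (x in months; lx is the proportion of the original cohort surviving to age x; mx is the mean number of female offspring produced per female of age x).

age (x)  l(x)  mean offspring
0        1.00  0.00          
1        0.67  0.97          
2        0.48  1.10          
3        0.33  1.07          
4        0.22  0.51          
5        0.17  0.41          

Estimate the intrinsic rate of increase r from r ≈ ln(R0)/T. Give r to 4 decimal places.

0.2588

R0 = Σ lx·mx = 0 + 0.6499 + 0.528 + 0.3531 + 0.1122 + 0.0697 = 1.7129
Σ x·lx·mx = 3.5625; T = 3.5625/1.7129 = 2.07981…
r ≈ ln(R0)/T = ln(1.7129)/2.07981… = 0.258768… → 0.2588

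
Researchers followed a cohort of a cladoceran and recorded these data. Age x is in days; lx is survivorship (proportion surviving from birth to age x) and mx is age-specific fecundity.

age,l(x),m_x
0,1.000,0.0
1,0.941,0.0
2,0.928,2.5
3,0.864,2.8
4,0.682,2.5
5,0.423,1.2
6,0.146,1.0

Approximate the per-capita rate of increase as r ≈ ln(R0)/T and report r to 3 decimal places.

0.629

R0 = Σ lx·mx = 0 + 0 + 2.32 + 2.4192 + 1.705 + 0.5076 + 0.146 = 7.0978
Σ x·lx·mx = 22.1316; T = 22.1316/7.0978 = 3.11809…
r ≈ ln(R0)/T = ln(7.0978)/3.11809… = 0.62852… → 0.629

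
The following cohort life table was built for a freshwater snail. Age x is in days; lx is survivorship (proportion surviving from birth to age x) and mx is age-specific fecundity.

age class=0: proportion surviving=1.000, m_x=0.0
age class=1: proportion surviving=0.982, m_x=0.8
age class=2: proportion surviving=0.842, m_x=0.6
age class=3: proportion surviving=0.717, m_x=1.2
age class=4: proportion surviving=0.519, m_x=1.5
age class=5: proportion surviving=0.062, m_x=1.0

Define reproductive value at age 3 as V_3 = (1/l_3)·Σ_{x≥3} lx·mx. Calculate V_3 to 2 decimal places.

lx·mx for x ≥ 3: 0.8604, 0.7785, 0.062 → sum = 1.7009
V_3 = 1.7009 / l_3 = 1.7009 / 0.717 = 2.372245… → 2.37

2.37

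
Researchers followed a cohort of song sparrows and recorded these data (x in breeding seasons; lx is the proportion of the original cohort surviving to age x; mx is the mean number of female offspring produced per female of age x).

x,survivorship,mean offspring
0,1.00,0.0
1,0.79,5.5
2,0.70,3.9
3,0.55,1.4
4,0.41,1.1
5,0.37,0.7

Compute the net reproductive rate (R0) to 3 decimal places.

8.555

lx·mx by age: 0, 4.345, 2.73, 0.77, 0.451, 0.259
R0 = Σ lx·mx = 8.555 → 8.555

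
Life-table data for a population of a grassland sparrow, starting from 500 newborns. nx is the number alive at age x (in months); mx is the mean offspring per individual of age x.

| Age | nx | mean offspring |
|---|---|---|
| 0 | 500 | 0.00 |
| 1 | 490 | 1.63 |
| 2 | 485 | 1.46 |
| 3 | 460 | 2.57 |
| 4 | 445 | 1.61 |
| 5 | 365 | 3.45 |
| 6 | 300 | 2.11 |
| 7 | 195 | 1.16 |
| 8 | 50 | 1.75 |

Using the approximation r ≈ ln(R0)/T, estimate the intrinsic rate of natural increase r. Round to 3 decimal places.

0.646

lx = nx/n0 = nx/500: 1, 0.98, 0.97, 0.92, 0.89, 0.73, 0.6, 0.39, 0.1
R0 = Σ lx·mx = 0 + 1.5974 + 1.4162 + 2.3644 + 1.4329 + 2.5185 + 1.266 + 0.4524 + 0.175 = 11.2228
Σ x·lx·mx = 42.0099; T = 42.0099/11.2228 = 3.74326…
r ≈ ln(R0)/T = ln(11.2228)/3.74326… = 0.64595… → 0.646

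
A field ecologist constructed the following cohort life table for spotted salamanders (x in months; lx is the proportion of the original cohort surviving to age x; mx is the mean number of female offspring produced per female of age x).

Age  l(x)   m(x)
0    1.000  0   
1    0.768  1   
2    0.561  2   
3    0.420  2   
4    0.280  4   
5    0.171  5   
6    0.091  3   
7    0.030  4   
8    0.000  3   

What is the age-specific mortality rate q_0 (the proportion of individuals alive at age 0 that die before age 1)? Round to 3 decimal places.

0.232

q_0 = (l_0 − l_1) / l_0 = (1 − 0.768) / 1
     = 0.232 / 1 = 0.232 → 0.232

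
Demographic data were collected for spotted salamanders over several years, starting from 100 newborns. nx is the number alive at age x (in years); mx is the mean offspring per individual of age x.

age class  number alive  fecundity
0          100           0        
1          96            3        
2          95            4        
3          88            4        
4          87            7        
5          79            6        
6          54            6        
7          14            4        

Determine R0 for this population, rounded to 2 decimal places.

24.83

lx = nx/n0 = nx/100: 1, 0.96, 0.95, 0.88, 0.87, 0.79, 0.54, 0.14
lx·mx by age: 0, 2.88, 3.8, 3.52, 6.09, 4.74, 3.24, 0.56
R0 = Σ lx·mx = 24.83 → 24.83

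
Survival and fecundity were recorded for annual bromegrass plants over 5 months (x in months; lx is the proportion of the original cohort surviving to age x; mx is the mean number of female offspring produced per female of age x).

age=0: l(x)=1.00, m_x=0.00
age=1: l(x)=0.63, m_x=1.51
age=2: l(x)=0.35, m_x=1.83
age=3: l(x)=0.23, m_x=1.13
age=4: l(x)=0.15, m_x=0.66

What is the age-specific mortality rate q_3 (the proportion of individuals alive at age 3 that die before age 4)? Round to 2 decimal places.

0.35

q_3 = (l_3 − l_4) / l_3 = (0.23 − 0.15) / 0.23
     = 0.08 / 0.23 = 0.347826… → 0.35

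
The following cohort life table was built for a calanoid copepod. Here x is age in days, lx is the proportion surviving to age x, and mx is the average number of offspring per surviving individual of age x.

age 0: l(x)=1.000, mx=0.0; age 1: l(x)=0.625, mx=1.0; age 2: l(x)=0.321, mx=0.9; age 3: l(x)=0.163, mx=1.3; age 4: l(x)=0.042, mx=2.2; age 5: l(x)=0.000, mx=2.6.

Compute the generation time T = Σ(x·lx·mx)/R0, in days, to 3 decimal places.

lx·mx: 0, 0.625, 0.2889, 0.2119, 0.0924, 0 → R0 = 1.2182
x·lx·mx: 0, 0.625, 0.5778, 0.6357, 0.3696, 0 → Σ = 2.2081
T = 2.2081 / 1.2182 = 1.812592… → 1.813

1.813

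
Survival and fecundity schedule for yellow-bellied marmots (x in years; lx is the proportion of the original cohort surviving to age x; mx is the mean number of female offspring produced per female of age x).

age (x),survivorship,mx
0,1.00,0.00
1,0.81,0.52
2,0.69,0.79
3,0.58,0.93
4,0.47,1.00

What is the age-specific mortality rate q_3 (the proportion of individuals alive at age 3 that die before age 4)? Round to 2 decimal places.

0.19

q_3 = (l_3 − l_4) / l_3 = (0.58 − 0.47) / 0.58
     = 0.11 / 0.58 = 0.189655… → 0.19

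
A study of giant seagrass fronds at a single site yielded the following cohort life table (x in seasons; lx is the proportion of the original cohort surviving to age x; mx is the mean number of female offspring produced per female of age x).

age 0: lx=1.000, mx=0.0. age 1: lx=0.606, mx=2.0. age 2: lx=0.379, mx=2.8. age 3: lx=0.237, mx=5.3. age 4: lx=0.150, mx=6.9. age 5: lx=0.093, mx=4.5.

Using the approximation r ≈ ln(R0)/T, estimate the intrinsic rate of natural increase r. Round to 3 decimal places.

0.600

R0 = Σ lx·mx = 0 + 1.212 + 1.0612 + 1.2561 + 1.035 + 0.4185 = 4.9828
Σ x·lx·mx = 13.3352; T = 13.3352/4.9828 = 2.67625…
r ≈ ln(R0)/T = ln(4.9828)/2.67625… = 0.60009… → 0.600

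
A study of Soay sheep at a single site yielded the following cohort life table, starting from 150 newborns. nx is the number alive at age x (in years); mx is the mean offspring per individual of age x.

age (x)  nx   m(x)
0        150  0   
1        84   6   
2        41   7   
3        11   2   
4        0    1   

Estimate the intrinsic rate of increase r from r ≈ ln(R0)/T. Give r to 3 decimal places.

lx = nx/n0 = nx/150: 1, 0.56, 0.27333…, 0.07333…, 0
R0 = Σ lx·mx = 0 + 3.36 + 1.91333… + 0.14667… + 0 = 5.42…
Σ x·lx·mx = 7.626667…; T = 7.626667…/5.42… = 1.40713…
r ≈ ln(R0)/T = ln(5.42…)/1.40713… = 1.20109… → 1.201

1.201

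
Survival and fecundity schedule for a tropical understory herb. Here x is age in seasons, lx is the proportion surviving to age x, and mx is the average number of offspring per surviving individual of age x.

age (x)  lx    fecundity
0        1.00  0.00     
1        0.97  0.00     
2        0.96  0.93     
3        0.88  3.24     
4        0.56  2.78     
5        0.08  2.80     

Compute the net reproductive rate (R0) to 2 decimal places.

lx·mx by age: 0, 0, 0.8928, 2.8512, 1.5568, 0.224
R0 = Σ lx·mx = 5.5248 → 5.52

5.52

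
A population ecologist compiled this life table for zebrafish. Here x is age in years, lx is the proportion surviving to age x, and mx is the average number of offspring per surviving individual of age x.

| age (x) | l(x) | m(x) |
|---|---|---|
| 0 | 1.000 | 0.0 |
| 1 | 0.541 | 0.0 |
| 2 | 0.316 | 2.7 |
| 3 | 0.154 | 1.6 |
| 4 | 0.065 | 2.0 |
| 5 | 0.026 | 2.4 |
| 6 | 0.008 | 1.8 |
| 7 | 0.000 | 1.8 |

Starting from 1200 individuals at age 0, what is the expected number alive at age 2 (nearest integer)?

379

Expected survivors = N0 · l_2 = 1200 × 0.316 = 379.2 → 379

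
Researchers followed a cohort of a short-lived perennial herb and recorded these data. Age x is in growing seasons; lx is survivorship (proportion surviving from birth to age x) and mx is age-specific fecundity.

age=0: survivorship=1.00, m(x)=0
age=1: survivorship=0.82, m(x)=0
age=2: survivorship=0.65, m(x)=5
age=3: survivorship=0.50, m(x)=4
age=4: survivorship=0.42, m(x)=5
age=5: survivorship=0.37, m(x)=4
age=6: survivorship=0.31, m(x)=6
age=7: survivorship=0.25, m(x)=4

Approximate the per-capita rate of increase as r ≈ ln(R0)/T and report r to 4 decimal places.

R0 = Σ lx·mx = 0 + 0 + 3.25 + 2 + 2.1 + 1.48 + 1.86 + 1 = 11.69
Σ x·lx·mx = 46.46; T = 46.46/11.69 = 3.97434…
r ≈ ln(R0)/T = ln(11.69)/3.97434… = 0.618653… → 0.6187

0.6187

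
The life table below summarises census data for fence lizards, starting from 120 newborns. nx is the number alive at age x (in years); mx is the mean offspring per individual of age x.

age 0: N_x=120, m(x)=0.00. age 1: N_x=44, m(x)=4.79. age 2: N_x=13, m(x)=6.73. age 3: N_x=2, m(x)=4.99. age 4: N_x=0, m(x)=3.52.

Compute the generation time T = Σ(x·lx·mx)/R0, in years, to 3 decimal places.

1.349

lx = nx/n0 = nx/120: 1, 0.36667…, 0.10833…, 0.01667…, 0
lx·mx: 0, 1.756333…, 0.729083…, 0.083167…, 0 → R0 = 2.568583…
x·lx·mx: 0, 1.756333…, 1.458167…, 0.2495…, 0 → Σ = 3.464…
T = 3.464… / 2.568583… = 1.348603… → 1.349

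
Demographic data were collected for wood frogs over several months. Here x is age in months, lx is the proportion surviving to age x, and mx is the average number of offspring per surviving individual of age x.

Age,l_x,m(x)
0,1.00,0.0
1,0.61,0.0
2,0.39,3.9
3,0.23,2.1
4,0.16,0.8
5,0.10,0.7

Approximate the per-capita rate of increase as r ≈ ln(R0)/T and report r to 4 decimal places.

0.3247

R0 = Σ lx·mx = 0 + 0 + 1.521 + 0.483 + 0.128 + 0.07 = 2.202
Σ x·lx·mx = 5.353; T = 5.353/2.202 = 2.43097…
r ≈ ln(R0)/T = ln(2.202)/2.43097… = 0.324712… → 0.3247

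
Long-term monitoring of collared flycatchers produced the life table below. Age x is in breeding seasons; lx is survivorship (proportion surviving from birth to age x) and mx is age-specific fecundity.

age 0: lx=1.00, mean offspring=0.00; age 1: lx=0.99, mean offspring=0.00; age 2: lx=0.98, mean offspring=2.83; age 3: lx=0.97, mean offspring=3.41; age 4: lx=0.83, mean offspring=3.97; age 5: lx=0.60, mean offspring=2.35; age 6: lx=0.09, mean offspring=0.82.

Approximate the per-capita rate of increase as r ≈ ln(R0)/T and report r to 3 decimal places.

0.717

R0 = Σ lx·mx = 0 + 0 + 2.7734 + 3.3077 + 3.2951 + 1.41 + 0.0738 = 10.86
Σ x·lx·mx = 36.1431; T = 36.1431/10.86 = 3.32809…
r ≈ ln(R0)/T = ln(10.86)/3.32809… = 0.71665… → 0.717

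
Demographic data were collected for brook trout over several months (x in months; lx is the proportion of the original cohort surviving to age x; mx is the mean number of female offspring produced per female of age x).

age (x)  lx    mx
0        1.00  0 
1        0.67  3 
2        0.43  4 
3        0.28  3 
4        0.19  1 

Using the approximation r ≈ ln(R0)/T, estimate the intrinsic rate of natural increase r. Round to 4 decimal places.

R0 = Σ lx·mx = 0 + 2.01 + 1.72 + 0.84 + 0.19 = 4.76
Σ x·lx·mx = 8.73; T = 8.73/4.76 = 1.83403…
r ≈ ln(R0)/T = ln(4.76)/1.83403… = 0.850719… → 0.8507

0.8507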